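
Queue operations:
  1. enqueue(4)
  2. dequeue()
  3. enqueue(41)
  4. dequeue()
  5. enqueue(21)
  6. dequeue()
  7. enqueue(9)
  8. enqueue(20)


enqueue(4) -> [4]
dequeue()->4, []
enqueue(41) -> [41]
dequeue()->41, []
enqueue(21) -> [21]
dequeue()->21, []
enqueue(9) -> [9]
enqueue(20) -> [9, 20]

Final queue: [9, 20]


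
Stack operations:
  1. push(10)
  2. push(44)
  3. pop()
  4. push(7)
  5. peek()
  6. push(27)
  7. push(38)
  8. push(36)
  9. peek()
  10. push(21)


push(10) -> [10]
push(44) -> [10, 44]
pop()->44, [10]
push(7) -> [10, 7]
peek()->7
push(27) -> [10, 7, 27]
push(38) -> [10, 7, 27, 38]
push(36) -> [10, 7, 27, 38, 36]
peek()->36
push(21) -> [10, 7, 27, 38, 36, 21]

Final stack: [10, 7, 27, 38, 36, 21]


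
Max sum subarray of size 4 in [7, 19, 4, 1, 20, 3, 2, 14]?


[0:4]: 31
[1:5]: 44
[2:6]: 28
[3:7]: 26
[4:8]: 39

Max: 44 at [1:5]


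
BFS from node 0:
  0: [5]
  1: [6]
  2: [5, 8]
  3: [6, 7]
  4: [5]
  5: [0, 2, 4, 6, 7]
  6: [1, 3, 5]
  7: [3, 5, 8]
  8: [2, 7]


Visit 0, enqueue [5]
Visit 5, enqueue [2, 4, 6, 7]
Visit 2, enqueue [8]
Visit 4, enqueue []
Visit 6, enqueue [1, 3]
Visit 7, enqueue []
Visit 8, enqueue []
Visit 1, enqueue []
Visit 3, enqueue []

BFS order: [0, 5, 2, 4, 6, 7, 8, 1, 3]


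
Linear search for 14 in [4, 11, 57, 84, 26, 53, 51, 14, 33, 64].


i=0: 4!=14
i=1: 11!=14
i=2: 57!=14
i=3: 84!=14
i=4: 26!=14
i=5: 53!=14
i=6: 51!=14
i=7: 14==14 found!

Found at 7, 8 comps


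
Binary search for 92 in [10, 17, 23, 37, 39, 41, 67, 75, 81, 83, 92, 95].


Step 1: lo=0, hi=11, mid=5, val=41
Step 2: lo=6, hi=11, mid=8, val=81
Step 3: lo=9, hi=11, mid=10, val=92

Found at index 10


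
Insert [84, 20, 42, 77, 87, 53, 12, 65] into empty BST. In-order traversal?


Insert 84: root
Insert 20: L from 84
Insert 42: L from 84 -> R from 20
Insert 77: L from 84 -> R from 20 -> R from 42
Insert 87: R from 84
Insert 53: L from 84 -> R from 20 -> R from 42 -> L from 77
Insert 12: L from 84 -> L from 20
Insert 65: L from 84 -> R from 20 -> R from 42 -> L from 77 -> R from 53

In-order: [12, 20, 42, 53, 65, 77, 84, 87]


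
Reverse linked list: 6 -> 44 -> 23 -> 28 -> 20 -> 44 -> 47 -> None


Step 1: curr=6, set curr.next=prev(None) | reversed so far: 6
Step 2: curr=44, set curr.next=prev(6) | reversed so far: 44 -> 6
Step 3: curr=23, set curr.next=prev(44) | reversed so far: 23 -> 44 -> 6
Step 4: curr=28, set curr.next=prev(23) | reversed so far: 28 -> 23 -> 44 -> 6
Step 5: curr=20, set curr.next=prev(28) | reversed so far: 20 -> 28 -> 23 -> 44 -> 6
Step 6: curr=44, set curr.next=prev(20) | reversed so far: 44 -> 20 -> 28 -> 23 -> 44 -> 6
Step 7: curr=47, set curr.next=prev(44) | reversed so far: 47 -> 44 -> 20 -> 28 -> 23 -> 44 -> 6

47 -> 44 -> 20 -> 28 -> 23 -> 44 -> 6 -> None


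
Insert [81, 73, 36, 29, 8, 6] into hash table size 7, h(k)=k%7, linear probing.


Insert 81: h=4 -> slot 4
Insert 73: h=3 -> slot 3
Insert 36: h=1 -> slot 1
Insert 29: h=1, 1 probes -> slot 2
Insert 8: h=1, 4 probes -> slot 5
Insert 6: h=6 -> slot 6

Table: [None, 36, 29, 73, 81, 8, 6]


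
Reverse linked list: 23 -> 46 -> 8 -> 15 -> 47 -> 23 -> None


Step 1: curr=23, set curr.next=prev(None) | reversed so far: 23
Step 2: curr=46, set curr.next=prev(23) | reversed so far: 46 -> 23
Step 3: curr=8, set curr.next=prev(46) | reversed so far: 8 -> 46 -> 23
Step 4: curr=15, set curr.next=prev(8) | reversed so far: 15 -> 8 -> 46 -> 23
Step 5: curr=47, set curr.next=prev(15) | reversed so far: 47 -> 15 -> 8 -> 46 -> 23
Step 6: curr=23, set curr.next=prev(47) | reversed so far: 23 -> 47 -> 15 -> 8 -> 46 -> 23

23 -> 47 -> 15 -> 8 -> 46 -> 23 -> None


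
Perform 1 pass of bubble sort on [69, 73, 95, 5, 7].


Initial: [69, 73, 95, 5, 7]
Pass 1: [69, 73, 5, 7, 95] (2 swaps)

After 1 pass: [69, 73, 5, 7, 95]


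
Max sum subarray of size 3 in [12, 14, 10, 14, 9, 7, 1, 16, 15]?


[0:3]: 36
[1:4]: 38
[2:5]: 33
[3:6]: 30
[4:7]: 17
[5:8]: 24
[6:9]: 32

Max: 38 at [1:4]


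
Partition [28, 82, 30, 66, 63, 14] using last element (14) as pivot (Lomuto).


Pivot: 14
Place pivot at 0: [14, 82, 30, 66, 63, 28]

Partitioned: [14, 82, 30, 66, 63, 28]


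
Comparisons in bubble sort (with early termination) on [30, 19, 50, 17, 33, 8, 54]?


Algorithm: bubble sort (with early termination)
Input: [30, 19, 50, 17, 33, 8, 54]
Sorted: [8, 17, 19, 30, 33, 50, 54]

21


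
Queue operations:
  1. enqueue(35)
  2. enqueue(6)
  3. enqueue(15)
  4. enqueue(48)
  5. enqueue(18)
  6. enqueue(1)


enqueue(35) -> [35]
enqueue(6) -> [35, 6]
enqueue(15) -> [35, 6, 15]
enqueue(48) -> [35, 6, 15, 48]
enqueue(18) -> [35, 6, 15, 48, 18]
enqueue(1) -> [35, 6, 15, 48, 18, 1]

Final queue: [35, 6, 15, 48, 18, 1]


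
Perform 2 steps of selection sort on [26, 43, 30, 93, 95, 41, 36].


Initial: [26, 43, 30, 93, 95, 41, 36]
Step 1: min=26 at 0
  Swap: [26, 43, 30, 93, 95, 41, 36]
Step 2: min=30 at 2
  Swap: [26, 30, 43, 93, 95, 41, 36]

After 2 steps: [26, 30, 43, 93, 95, 41, 36]


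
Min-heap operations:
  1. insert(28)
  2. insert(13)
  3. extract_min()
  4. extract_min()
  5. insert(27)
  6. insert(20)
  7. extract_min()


insert(28) -> [28]
insert(13) -> [13, 28]
extract_min()->13, [28]
extract_min()->28, []
insert(27) -> [27]
insert(20) -> [20, 27]
extract_min()->20, [27]

Final heap: [27]


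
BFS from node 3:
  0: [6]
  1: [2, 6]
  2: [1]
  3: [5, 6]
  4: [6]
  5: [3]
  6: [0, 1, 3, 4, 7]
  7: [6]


Visit 3, enqueue [5, 6]
Visit 5, enqueue []
Visit 6, enqueue [0, 1, 4, 7]
Visit 0, enqueue []
Visit 1, enqueue [2]
Visit 4, enqueue []
Visit 7, enqueue []
Visit 2, enqueue []

BFS order: [3, 5, 6, 0, 1, 4, 7, 2]


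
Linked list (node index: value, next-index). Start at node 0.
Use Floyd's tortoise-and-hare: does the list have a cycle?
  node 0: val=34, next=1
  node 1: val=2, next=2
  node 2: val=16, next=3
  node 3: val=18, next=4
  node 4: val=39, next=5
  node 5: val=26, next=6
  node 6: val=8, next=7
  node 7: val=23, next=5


Floyd's tortoise (slow, +1) and hare (fast, +2):
  init: slow=0, fast=0
  step 1: slow=1, fast=2
  step 2: slow=2, fast=4
  step 3: slow=3, fast=6
  step 4: slow=4, fast=5
  step 5: slow=5, fast=7
  step 6: slow=6, fast=6
  slow == fast at node 6: cycle detected

Cycle: yes


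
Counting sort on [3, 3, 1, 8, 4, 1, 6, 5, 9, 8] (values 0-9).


Input: [3, 3, 1, 8, 4, 1, 6, 5, 9, 8]
Counts: [0, 2, 0, 2, 1, 1, 1, 0, 2, 1]

Sorted: [1, 1, 3, 3, 4, 5, 6, 8, 8, 9]


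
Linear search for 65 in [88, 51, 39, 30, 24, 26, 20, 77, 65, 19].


i=0: 88!=65
i=1: 51!=65
i=2: 39!=65
i=3: 30!=65
i=4: 24!=65
i=5: 26!=65
i=6: 20!=65
i=7: 77!=65
i=8: 65==65 found!

Found at 8, 9 comps


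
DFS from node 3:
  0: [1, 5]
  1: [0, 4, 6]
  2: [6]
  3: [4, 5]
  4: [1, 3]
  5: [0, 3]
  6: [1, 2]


Visit 3, push [5, 4]
Visit 4, push [1]
Visit 1, push [6, 0]
Visit 0, push [5]
Visit 5, push []
Visit 6, push [2]
Visit 2, push []

DFS order: [3, 4, 1, 0, 5, 6, 2]


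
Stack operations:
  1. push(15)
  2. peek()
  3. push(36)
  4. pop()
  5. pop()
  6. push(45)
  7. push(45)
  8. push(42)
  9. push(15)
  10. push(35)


push(15) -> [15]
peek()->15
push(36) -> [15, 36]
pop()->36, [15]
pop()->15, []
push(45) -> [45]
push(45) -> [45, 45]
push(42) -> [45, 45, 42]
push(15) -> [45, 45, 42, 15]
push(35) -> [45, 45, 42, 15, 35]

Final stack: [45, 45, 42, 15, 35]


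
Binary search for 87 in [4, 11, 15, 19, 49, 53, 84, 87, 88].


Step 1: lo=0, hi=8, mid=4, val=49
Step 2: lo=5, hi=8, mid=6, val=84
Step 3: lo=7, hi=8, mid=7, val=87

Found at index 7


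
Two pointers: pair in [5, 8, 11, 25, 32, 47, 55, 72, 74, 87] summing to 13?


lo=0(5)+hi=9(87)=92
lo=0(5)+hi=8(74)=79
lo=0(5)+hi=7(72)=77
lo=0(5)+hi=6(55)=60
lo=0(5)+hi=5(47)=52
lo=0(5)+hi=4(32)=37
lo=0(5)+hi=3(25)=30
lo=0(5)+hi=2(11)=16
lo=0(5)+hi=1(8)=13

Yes: 5+8=13


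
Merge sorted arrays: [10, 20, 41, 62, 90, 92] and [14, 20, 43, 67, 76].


Take 10 from A
Take 14 from B
Take 20 from A
Take 20 from B
Take 41 from A
Take 43 from B
Take 62 from A
Take 67 from B
Take 76 from B

Merged: [10, 14, 20, 20, 41, 43, 62, 67, 76, 90, 92]


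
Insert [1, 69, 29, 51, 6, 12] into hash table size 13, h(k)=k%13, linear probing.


Insert 1: h=1 -> slot 1
Insert 69: h=4 -> slot 4
Insert 29: h=3 -> slot 3
Insert 51: h=12 -> slot 12
Insert 6: h=6 -> slot 6
Insert 12: h=12, 1 probes -> slot 0

Table: [12, 1, None, 29, 69, None, 6, None, None, None, None, None, 51]


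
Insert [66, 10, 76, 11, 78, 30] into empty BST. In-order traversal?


Insert 66: root
Insert 10: L from 66
Insert 76: R from 66
Insert 11: L from 66 -> R from 10
Insert 78: R from 66 -> R from 76
Insert 30: L from 66 -> R from 10 -> R from 11

In-order: [10, 11, 30, 66, 76, 78]


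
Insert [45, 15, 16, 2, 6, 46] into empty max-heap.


Insert 45: [45]
Insert 15: [45, 15]
Insert 16: [45, 15, 16]
Insert 2: [45, 15, 16, 2]
Insert 6: [45, 15, 16, 2, 6]
Insert 46: [46, 15, 45, 2, 6, 16]

Final heap: [46, 15, 45, 2, 6, 16]


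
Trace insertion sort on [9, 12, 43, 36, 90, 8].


Initial: [9, 12, 43, 36, 90, 8]
Insert 12: [9, 12, 43, 36, 90, 8]
Insert 43: [9, 12, 43, 36, 90, 8]
Insert 36: [9, 12, 36, 43, 90, 8]
Insert 90: [9, 12, 36, 43, 90, 8]
Insert 8: [8, 9, 12, 36, 43, 90]

Sorted: [8, 9, 12, 36, 43, 90]


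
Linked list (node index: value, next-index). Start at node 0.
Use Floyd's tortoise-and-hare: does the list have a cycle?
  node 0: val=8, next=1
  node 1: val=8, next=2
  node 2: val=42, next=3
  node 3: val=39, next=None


Floyd's tortoise (slow, +1) and hare (fast, +2):
  init: slow=0, fast=0
  step 1: slow=1, fast=2
  step 2: fast 2->3->None, no cycle

Cycle: no


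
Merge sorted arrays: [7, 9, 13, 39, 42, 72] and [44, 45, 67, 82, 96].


Take 7 from A
Take 9 from A
Take 13 from A
Take 39 from A
Take 42 from A
Take 44 from B
Take 45 from B
Take 67 from B
Take 72 from A

Merged: [7, 9, 13, 39, 42, 44, 45, 67, 72, 82, 96]


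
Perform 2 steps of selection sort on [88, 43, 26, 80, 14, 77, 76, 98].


Initial: [88, 43, 26, 80, 14, 77, 76, 98]
Step 1: min=14 at 4
  Swap: [14, 43, 26, 80, 88, 77, 76, 98]
Step 2: min=26 at 2
  Swap: [14, 26, 43, 80, 88, 77, 76, 98]

After 2 steps: [14, 26, 43, 80, 88, 77, 76, 98]


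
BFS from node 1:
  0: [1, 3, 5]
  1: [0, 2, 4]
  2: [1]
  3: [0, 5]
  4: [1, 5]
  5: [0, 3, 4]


Visit 1, enqueue [0, 2, 4]
Visit 0, enqueue [3, 5]
Visit 2, enqueue []
Visit 4, enqueue []
Visit 3, enqueue []
Visit 5, enqueue []

BFS order: [1, 0, 2, 4, 3, 5]


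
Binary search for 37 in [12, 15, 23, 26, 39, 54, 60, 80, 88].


Step 1: lo=0, hi=8, mid=4, val=39
Step 2: lo=0, hi=3, mid=1, val=15
Step 3: lo=2, hi=3, mid=2, val=23
Step 4: lo=3, hi=3, mid=3, val=26

Not found


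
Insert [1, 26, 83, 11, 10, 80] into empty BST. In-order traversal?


Insert 1: root
Insert 26: R from 1
Insert 83: R from 1 -> R from 26
Insert 11: R from 1 -> L from 26
Insert 10: R from 1 -> L from 26 -> L from 11
Insert 80: R from 1 -> R from 26 -> L from 83

In-order: [1, 10, 11, 26, 80, 83]


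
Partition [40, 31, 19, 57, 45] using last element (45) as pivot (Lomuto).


Pivot: 45
  40 <= 45: advance i (no swap)
  31 <= 45: advance i (no swap)
  19 <= 45: advance i (no swap)
Place pivot at 3: [40, 31, 19, 45, 57]

Partitioned: [40, 31, 19, 45, 57]


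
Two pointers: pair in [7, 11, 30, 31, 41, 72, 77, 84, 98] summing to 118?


lo=0(7)+hi=8(98)=105
lo=1(11)+hi=8(98)=109
lo=2(30)+hi=8(98)=128
lo=2(30)+hi=7(84)=114
lo=3(31)+hi=7(84)=115
lo=4(41)+hi=7(84)=125
lo=4(41)+hi=6(77)=118

Yes: 41+77=118


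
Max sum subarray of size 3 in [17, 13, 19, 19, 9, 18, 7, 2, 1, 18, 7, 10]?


[0:3]: 49
[1:4]: 51
[2:5]: 47
[3:6]: 46
[4:7]: 34
[5:8]: 27
[6:9]: 10
[7:10]: 21
[8:11]: 26
[9:12]: 35

Max: 51 at [1:4]


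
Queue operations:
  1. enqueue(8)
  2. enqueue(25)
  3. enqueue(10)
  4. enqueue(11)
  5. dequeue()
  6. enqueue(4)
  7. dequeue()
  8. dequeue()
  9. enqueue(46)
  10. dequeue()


enqueue(8) -> [8]
enqueue(25) -> [8, 25]
enqueue(10) -> [8, 25, 10]
enqueue(11) -> [8, 25, 10, 11]
dequeue()->8, [25, 10, 11]
enqueue(4) -> [25, 10, 11, 4]
dequeue()->25, [10, 11, 4]
dequeue()->10, [11, 4]
enqueue(46) -> [11, 4, 46]
dequeue()->11, [4, 46]

Final queue: [4, 46]


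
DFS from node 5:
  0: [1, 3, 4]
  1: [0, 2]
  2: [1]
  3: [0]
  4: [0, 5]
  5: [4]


Visit 5, push [4]
Visit 4, push [0]
Visit 0, push [3, 1]
Visit 1, push [2]
Visit 2, push []
Visit 3, push []

DFS order: [5, 4, 0, 1, 2, 3]


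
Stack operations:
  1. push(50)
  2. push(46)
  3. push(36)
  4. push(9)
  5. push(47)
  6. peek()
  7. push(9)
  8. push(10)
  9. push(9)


push(50) -> [50]
push(46) -> [50, 46]
push(36) -> [50, 46, 36]
push(9) -> [50, 46, 36, 9]
push(47) -> [50, 46, 36, 9, 47]
peek()->47
push(9) -> [50, 46, 36, 9, 47, 9]
push(10) -> [50, 46, 36, 9, 47, 9, 10]
push(9) -> [50, 46, 36, 9, 47, 9, 10, 9]

Final stack: [50, 46, 36, 9, 47, 9, 10, 9]


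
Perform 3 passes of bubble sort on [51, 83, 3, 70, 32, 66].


Initial: [51, 83, 3, 70, 32, 66]
Pass 1: [51, 3, 70, 32, 66, 83] (4 swaps)
Pass 2: [3, 51, 32, 66, 70, 83] (3 swaps)
Pass 3: [3, 32, 51, 66, 70, 83] (1 swaps)

After 3 passes: [3, 32, 51, 66, 70, 83]


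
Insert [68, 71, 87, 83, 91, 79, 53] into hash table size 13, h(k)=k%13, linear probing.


Insert 68: h=3 -> slot 3
Insert 71: h=6 -> slot 6
Insert 87: h=9 -> slot 9
Insert 83: h=5 -> slot 5
Insert 91: h=0 -> slot 0
Insert 79: h=1 -> slot 1
Insert 53: h=1, 1 probes -> slot 2

Table: [91, 79, 53, 68, None, 83, 71, None, None, 87, None, None, None]


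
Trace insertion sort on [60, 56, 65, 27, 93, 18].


Initial: [60, 56, 65, 27, 93, 18]
Insert 56: [56, 60, 65, 27, 93, 18]
Insert 65: [56, 60, 65, 27, 93, 18]
Insert 27: [27, 56, 60, 65, 93, 18]
Insert 93: [27, 56, 60, 65, 93, 18]
Insert 18: [18, 27, 56, 60, 65, 93]

Sorted: [18, 27, 56, 60, 65, 93]


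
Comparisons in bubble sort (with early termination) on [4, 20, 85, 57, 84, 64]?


Algorithm: bubble sort (with early termination)
Input: [4, 20, 85, 57, 84, 64]
Sorted: [4, 20, 57, 64, 84, 85]

12


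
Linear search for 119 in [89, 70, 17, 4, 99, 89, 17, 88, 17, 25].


i=0: 89!=119
i=1: 70!=119
i=2: 17!=119
i=3: 4!=119
i=4: 99!=119
i=5: 89!=119
i=6: 17!=119
i=7: 88!=119
i=8: 17!=119
i=9: 25!=119

Not found, 10 comps


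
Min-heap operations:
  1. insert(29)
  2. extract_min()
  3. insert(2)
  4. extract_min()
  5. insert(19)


insert(29) -> [29]
extract_min()->29, []
insert(2) -> [2]
extract_min()->2, []
insert(19) -> [19]

Final heap: [19]


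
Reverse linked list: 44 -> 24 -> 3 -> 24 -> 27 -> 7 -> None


Step 1: curr=44, set curr.next=prev(None) | reversed so far: 44
Step 2: curr=24, set curr.next=prev(44) | reversed so far: 24 -> 44
Step 3: curr=3, set curr.next=prev(24) | reversed so far: 3 -> 24 -> 44
Step 4: curr=24, set curr.next=prev(3) | reversed so far: 24 -> 3 -> 24 -> 44
Step 5: curr=27, set curr.next=prev(24) | reversed so far: 27 -> 24 -> 3 -> 24 -> 44
Step 6: curr=7, set curr.next=prev(27) | reversed so far: 7 -> 27 -> 24 -> 3 -> 24 -> 44

7 -> 27 -> 24 -> 3 -> 24 -> 44 -> None


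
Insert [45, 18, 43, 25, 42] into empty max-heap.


Insert 45: [45]
Insert 18: [45, 18]
Insert 43: [45, 18, 43]
Insert 25: [45, 25, 43, 18]
Insert 42: [45, 42, 43, 18, 25]

Final heap: [45, 42, 43, 18, 25]


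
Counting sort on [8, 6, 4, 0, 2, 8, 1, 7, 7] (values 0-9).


Input: [8, 6, 4, 0, 2, 8, 1, 7, 7]
Counts: [1, 1, 1, 0, 1, 0, 1, 2, 2, 0]

Sorted: [0, 1, 2, 4, 6, 7, 7, 8, 8]


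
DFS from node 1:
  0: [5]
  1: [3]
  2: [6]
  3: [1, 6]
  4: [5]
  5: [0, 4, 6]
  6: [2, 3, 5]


Visit 1, push [3]
Visit 3, push [6]
Visit 6, push [5, 2]
Visit 2, push []
Visit 5, push [4, 0]
Visit 0, push []
Visit 4, push []

DFS order: [1, 3, 6, 2, 5, 0, 4]


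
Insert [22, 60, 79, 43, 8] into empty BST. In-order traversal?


Insert 22: root
Insert 60: R from 22
Insert 79: R from 22 -> R from 60
Insert 43: R from 22 -> L from 60
Insert 8: L from 22

In-order: [8, 22, 43, 60, 79]


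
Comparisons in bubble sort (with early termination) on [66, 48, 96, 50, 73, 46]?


Algorithm: bubble sort (with early termination)
Input: [66, 48, 96, 50, 73, 46]
Sorted: [46, 48, 50, 66, 73, 96]

15


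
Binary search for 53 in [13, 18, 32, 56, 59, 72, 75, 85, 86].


Step 1: lo=0, hi=8, mid=4, val=59
Step 2: lo=0, hi=3, mid=1, val=18
Step 3: lo=2, hi=3, mid=2, val=32
Step 4: lo=3, hi=3, mid=3, val=56

Not found


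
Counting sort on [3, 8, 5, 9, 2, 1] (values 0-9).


Input: [3, 8, 5, 9, 2, 1]
Counts: [0, 1, 1, 1, 0, 1, 0, 0, 1, 1]

Sorted: [1, 2, 3, 5, 8, 9]


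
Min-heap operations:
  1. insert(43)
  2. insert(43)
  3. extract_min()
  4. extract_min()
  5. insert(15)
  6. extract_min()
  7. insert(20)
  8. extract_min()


insert(43) -> [43]
insert(43) -> [43, 43]
extract_min()->43, [43]
extract_min()->43, []
insert(15) -> [15]
extract_min()->15, []
insert(20) -> [20]
extract_min()->20, []

Final heap: []


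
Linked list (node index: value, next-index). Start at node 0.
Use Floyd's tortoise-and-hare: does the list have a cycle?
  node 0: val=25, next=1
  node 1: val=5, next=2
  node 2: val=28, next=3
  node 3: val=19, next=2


Floyd's tortoise (slow, +1) and hare (fast, +2):
  init: slow=0, fast=0
  step 1: slow=1, fast=2
  step 2: slow=2, fast=2
  slow == fast at node 2: cycle detected

Cycle: yes


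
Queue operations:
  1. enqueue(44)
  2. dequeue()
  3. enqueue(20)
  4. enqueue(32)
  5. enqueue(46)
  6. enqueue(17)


enqueue(44) -> [44]
dequeue()->44, []
enqueue(20) -> [20]
enqueue(32) -> [20, 32]
enqueue(46) -> [20, 32, 46]
enqueue(17) -> [20, 32, 46, 17]

Final queue: [20, 32, 46, 17]


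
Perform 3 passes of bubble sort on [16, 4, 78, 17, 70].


Initial: [16, 4, 78, 17, 70]
Pass 1: [4, 16, 17, 70, 78] (3 swaps)
Pass 2: [4, 16, 17, 70, 78] (0 swaps)
Pass 3: [4, 16, 17, 70, 78] (0 swaps)

After 3 passes: [4, 16, 17, 70, 78]


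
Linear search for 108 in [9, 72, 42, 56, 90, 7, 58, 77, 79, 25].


i=0: 9!=108
i=1: 72!=108
i=2: 42!=108
i=3: 56!=108
i=4: 90!=108
i=5: 7!=108
i=6: 58!=108
i=7: 77!=108
i=8: 79!=108
i=9: 25!=108

Not found, 10 comps


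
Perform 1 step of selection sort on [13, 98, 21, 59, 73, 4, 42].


Initial: [13, 98, 21, 59, 73, 4, 42]
Step 1: min=4 at 5
  Swap: [4, 98, 21, 59, 73, 13, 42]

After 1 step: [4, 98, 21, 59, 73, 13, 42]


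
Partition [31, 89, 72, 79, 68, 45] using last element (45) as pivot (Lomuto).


Pivot: 45
  31 <= 45: advance i (no swap)
Place pivot at 1: [31, 45, 72, 79, 68, 89]

Partitioned: [31, 45, 72, 79, 68, 89]


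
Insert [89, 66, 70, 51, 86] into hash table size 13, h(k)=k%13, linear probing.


Insert 89: h=11 -> slot 11
Insert 66: h=1 -> slot 1
Insert 70: h=5 -> slot 5
Insert 51: h=12 -> slot 12
Insert 86: h=8 -> slot 8

Table: [None, 66, None, None, None, 70, None, None, 86, None, None, 89, 51]


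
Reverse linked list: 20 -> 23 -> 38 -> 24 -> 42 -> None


Step 1: curr=20, set curr.next=prev(None) | reversed so far: 20
Step 2: curr=23, set curr.next=prev(20) | reversed so far: 23 -> 20
Step 3: curr=38, set curr.next=prev(23) | reversed so far: 38 -> 23 -> 20
Step 4: curr=24, set curr.next=prev(38) | reversed so far: 24 -> 38 -> 23 -> 20
Step 5: curr=42, set curr.next=prev(24) | reversed so far: 42 -> 24 -> 38 -> 23 -> 20

42 -> 24 -> 38 -> 23 -> 20 -> None


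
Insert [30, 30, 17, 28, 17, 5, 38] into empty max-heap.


Insert 30: [30]
Insert 30: [30, 30]
Insert 17: [30, 30, 17]
Insert 28: [30, 30, 17, 28]
Insert 17: [30, 30, 17, 28, 17]
Insert 5: [30, 30, 17, 28, 17, 5]
Insert 38: [38, 30, 30, 28, 17, 5, 17]

Final heap: [38, 30, 30, 28, 17, 5, 17]


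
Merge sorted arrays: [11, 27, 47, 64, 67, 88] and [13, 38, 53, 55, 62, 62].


Take 11 from A
Take 13 from B
Take 27 from A
Take 38 from B
Take 47 from A
Take 53 from B
Take 55 from B
Take 62 from B
Take 62 from B

Merged: [11, 13, 27, 38, 47, 53, 55, 62, 62, 64, 67, 88]


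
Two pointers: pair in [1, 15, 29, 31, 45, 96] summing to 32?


lo=0(1)+hi=5(96)=97
lo=0(1)+hi=4(45)=46
lo=0(1)+hi=3(31)=32

Yes: 1+31=32


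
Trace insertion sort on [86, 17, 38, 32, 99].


Initial: [86, 17, 38, 32, 99]
Insert 17: [17, 86, 38, 32, 99]
Insert 38: [17, 38, 86, 32, 99]
Insert 32: [17, 32, 38, 86, 99]
Insert 99: [17, 32, 38, 86, 99]

Sorted: [17, 32, 38, 86, 99]


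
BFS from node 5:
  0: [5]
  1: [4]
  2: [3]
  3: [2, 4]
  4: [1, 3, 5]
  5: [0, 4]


Visit 5, enqueue [0, 4]
Visit 0, enqueue []
Visit 4, enqueue [1, 3]
Visit 1, enqueue []
Visit 3, enqueue [2]
Visit 2, enqueue []

BFS order: [5, 0, 4, 1, 3, 2]


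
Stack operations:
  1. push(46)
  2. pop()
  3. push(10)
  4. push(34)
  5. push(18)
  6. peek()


push(46) -> [46]
pop()->46, []
push(10) -> [10]
push(34) -> [10, 34]
push(18) -> [10, 34, 18]
peek()->18

Final stack: [10, 34, 18]


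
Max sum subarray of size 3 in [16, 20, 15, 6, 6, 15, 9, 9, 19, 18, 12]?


[0:3]: 51
[1:4]: 41
[2:5]: 27
[3:6]: 27
[4:7]: 30
[5:8]: 33
[6:9]: 37
[7:10]: 46
[8:11]: 49

Max: 51 at [0:3]


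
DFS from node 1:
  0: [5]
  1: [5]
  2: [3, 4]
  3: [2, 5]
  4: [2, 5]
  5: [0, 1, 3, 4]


Visit 1, push [5]
Visit 5, push [4, 3, 0]
Visit 0, push []
Visit 3, push [2]
Visit 2, push [4]
Visit 4, push []

DFS order: [1, 5, 0, 3, 2, 4]


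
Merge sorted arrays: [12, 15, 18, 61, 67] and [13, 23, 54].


Take 12 from A
Take 13 from B
Take 15 from A
Take 18 from A
Take 23 from B
Take 54 from B

Merged: [12, 13, 15, 18, 23, 54, 61, 67]


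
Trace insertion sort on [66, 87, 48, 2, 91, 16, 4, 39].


Initial: [66, 87, 48, 2, 91, 16, 4, 39]
Insert 87: [66, 87, 48, 2, 91, 16, 4, 39]
Insert 48: [48, 66, 87, 2, 91, 16, 4, 39]
Insert 2: [2, 48, 66, 87, 91, 16, 4, 39]
Insert 91: [2, 48, 66, 87, 91, 16, 4, 39]
Insert 16: [2, 16, 48, 66, 87, 91, 4, 39]
Insert 4: [2, 4, 16, 48, 66, 87, 91, 39]
Insert 39: [2, 4, 16, 39, 48, 66, 87, 91]

Sorted: [2, 4, 16, 39, 48, 66, 87, 91]


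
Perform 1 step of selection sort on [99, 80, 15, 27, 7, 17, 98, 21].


Initial: [99, 80, 15, 27, 7, 17, 98, 21]
Step 1: min=7 at 4
  Swap: [7, 80, 15, 27, 99, 17, 98, 21]

After 1 step: [7, 80, 15, 27, 99, 17, 98, 21]


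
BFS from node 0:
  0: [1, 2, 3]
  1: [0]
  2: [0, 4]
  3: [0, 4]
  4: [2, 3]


Visit 0, enqueue [1, 2, 3]
Visit 1, enqueue []
Visit 2, enqueue [4]
Visit 3, enqueue []
Visit 4, enqueue []

BFS order: [0, 1, 2, 3, 4]


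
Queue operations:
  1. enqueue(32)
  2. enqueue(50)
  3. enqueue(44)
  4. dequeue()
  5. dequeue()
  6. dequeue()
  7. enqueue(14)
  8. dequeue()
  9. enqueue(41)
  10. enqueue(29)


enqueue(32) -> [32]
enqueue(50) -> [32, 50]
enqueue(44) -> [32, 50, 44]
dequeue()->32, [50, 44]
dequeue()->50, [44]
dequeue()->44, []
enqueue(14) -> [14]
dequeue()->14, []
enqueue(41) -> [41]
enqueue(29) -> [41, 29]

Final queue: [41, 29]


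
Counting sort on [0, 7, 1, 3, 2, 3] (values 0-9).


Input: [0, 7, 1, 3, 2, 3]
Counts: [1, 1, 1, 2, 0, 0, 0, 1, 0, 0]

Sorted: [0, 1, 2, 3, 3, 7]


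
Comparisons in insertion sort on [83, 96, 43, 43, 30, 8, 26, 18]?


Algorithm: insertion sort
Input: [83, 96, 43, 43, 30, 8, 26, 18]
Sorted: [8, 18, 26, 30, 43, 43, 83, 96]

28


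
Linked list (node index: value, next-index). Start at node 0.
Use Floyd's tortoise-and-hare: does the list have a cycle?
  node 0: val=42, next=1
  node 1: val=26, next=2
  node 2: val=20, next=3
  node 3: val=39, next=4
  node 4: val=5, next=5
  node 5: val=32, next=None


Floyd's tortoise (slow, +1) and hare (fast, +2):
  init: slow=0, fast=0
  step 1: slow=1, fast=2
  step 2: slow=2, fast=4
  step 3: fast 4->5->None, no cycle

Cycle: no


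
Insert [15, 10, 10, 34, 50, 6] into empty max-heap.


Insert 15: [15]
Insert 10: [15, 10]
Insert 10: [15, 10, 10]
Insert 34: [34, 15, 10, 10]
Insert 50: [50, 34, 10, 10, 15]
Insert 6: [50, 34, 10, 10, 15, 6]

Final heap: [50, 34, 10, 10, 15, 6]


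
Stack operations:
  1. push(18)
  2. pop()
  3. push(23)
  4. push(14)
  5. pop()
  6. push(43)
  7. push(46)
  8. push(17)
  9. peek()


push(18) -> [18]
pop()->18, []
push(23) -> [23]
push(14) -> [23, 14]
pop()->14, [23]
push(43) -> [23, 43]
push(46) -> [23, 43, 46]
push(17) -> [23, 43, 46, 17]
peek()->17

Final stack: [23, 43, 46, 17]


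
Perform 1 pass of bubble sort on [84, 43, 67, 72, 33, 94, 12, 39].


Initial: [84, 43, 67, 72, 33, 94, 12, 39]
Pass 1: [43, 67, 72, 33, 84, 12, 39, 94] (6 swaps)

After 1 pass: [43, 67, 72, 33, 84, 12, 39, 94]


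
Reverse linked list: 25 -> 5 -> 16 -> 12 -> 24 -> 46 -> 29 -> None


Step 1: curr=25, set curr.next=prev(None) | reversed so far: 25
Step 2: curr=5, set curr.next=prev(25) | reversed so far: 5 -> 25
Step 3: curr=16, set curr.next=prev(5) | reversed so far: 16 -> 5 -> 25
Step 4: curr=12, set curr.next=prev(16) | reversed so far: 12 -> 16 -> 5 -> 25
Step 5: curr=24, set curr.next=prev(12) | reversed so far: 24 -> 12 -> 16 -> 5 -> 25
Step 6: curr=46, set curr.next=prev(24) | reversed so far: 46 -> 24 -> 12 -> 16 -> 5 -> 25
Step 7: curr=29, set curr.next=prev(46) | reversed so far: 29 -> 46 -> 24 -> 12 -> 16 -> 5 -> 25

29 -> 46 -> 24 -> 12 -> 16 -> 5 -> 25 -> None


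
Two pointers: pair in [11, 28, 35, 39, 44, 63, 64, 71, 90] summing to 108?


lo=0(11)+hi=8(90)=101
lo=1(28)+hi=8(90)=118
lo=1(28)+hi=7(71)=99
lo=2(35)+hi=7(71)=106
lo=3(39)+hi=7(71)=110
lo=3(39)+hi=6(64)=103
lo=4(44)+hi=6(64)=108

Yes: 44+64=108


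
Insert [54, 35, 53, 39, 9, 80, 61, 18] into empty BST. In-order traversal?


Insert 54: root
Insert 35: L from 54
Insert 53: L from 54 -> R from 35
Insert 39: L from 54 -> R from 35 -> L from 53
Insert 9: L from 54 -> L from 35
Insert 80: R from 54
Insert 61: R from 54 -> L from 80
Insert 18: L from 54 -> L from 35 -> R from 9

In-order: [9, 18, 35, 39, 53, 54, 61, 80]


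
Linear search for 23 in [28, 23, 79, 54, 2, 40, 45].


i=0: 28!=23
i=1: 23==23 found!

Found at 1, 2 comps


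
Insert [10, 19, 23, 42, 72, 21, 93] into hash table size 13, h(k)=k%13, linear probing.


Insert 10: h=10 -> slot 10
Insert 19: h=6 -> slot 6
Insert 23: h=10, 1 probes -> slot 11
Insert 42: h=3 -> slot 3
Insert 72: h=7 -> slot 7
Insert 21: h=8 -> slot 8
Insert 93: h=2 -> slot 2

Table: [None, None, 93, 42, None, None, 19, 72, 21, None, 10, 23, None]


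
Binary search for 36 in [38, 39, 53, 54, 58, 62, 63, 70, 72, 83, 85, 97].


Step 1: lo=0, hi=11, mid=5, val=62
Step 2: lo=0, hi=4, mid=2, val=53
Step 3: lo=0, hi=1, mid=0, val=38

Not found


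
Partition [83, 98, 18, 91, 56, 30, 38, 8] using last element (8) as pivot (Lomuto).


Pivot: 8
Place pivot at 0: [8, 98, 18, 91, 56, 30, 38, 83]

Partitioned: [8, 98, 18, 91, 56, 30, 38, 83]


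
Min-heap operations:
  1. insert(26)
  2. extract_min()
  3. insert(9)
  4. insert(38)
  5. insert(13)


insert(26) -> [26]
extract_min()->26, []
insert(9) -> [9]
insert(38) -> [9, 38]
insert(13) -> [9, 38, 13]

Final heap: [9, 38, 13]


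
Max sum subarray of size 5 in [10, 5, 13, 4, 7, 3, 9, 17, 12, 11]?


[0:5]: 39
[1:6]: 32
[2:7]: 36
[3:8]: 40
[4:9]: 48
[5:10]: 52

Max: 52 at [5:10]


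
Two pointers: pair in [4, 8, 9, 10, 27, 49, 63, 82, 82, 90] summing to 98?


lo=0(4)+hi=9(90)=94
lo=1(8)+hi=9(90)=98

Yes: 8+90=98


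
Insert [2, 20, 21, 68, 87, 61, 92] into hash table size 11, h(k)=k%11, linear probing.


Insert 2: h=2 -> slot 2
Insert 20: h=9 -> slot 9
Insert 21: h=10 -> slot 10
Insert 68: h=2, 1 probes -> slot 3
Insert 87: h=10, 1 probes -> slot 0
Insert 61: h=6 -> slot 6
Insert 92: h=4 -> slot 4

Table: [87, None, 2, 68, 92, None, 61, None, None, 20, 21]


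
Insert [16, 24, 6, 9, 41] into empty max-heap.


Insert 16: [16]
Insert 24: [24, 16]
Insert 6: [24, 16, 6]
Insert 9: [24, 16, 6, 9]
Insert 41: [41, 24, 6, 9, 16]

Final heap: [41, 24, 6, 9, 16]


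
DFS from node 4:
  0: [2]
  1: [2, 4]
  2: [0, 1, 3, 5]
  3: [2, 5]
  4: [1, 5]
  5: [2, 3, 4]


Visit 4, push [5, 1]
Visit 1, push [2]
Visit 2, push [5, 3, 0]
Visit 0, push []
Visit 3, push [5]
Visit 5, push []

DFS order: [4, 1, 2, 0, 3, 5]


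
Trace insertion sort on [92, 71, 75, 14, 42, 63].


Initial: [92, 71, 75, 14, 42, 63]
Insert 71: [71, 92, 75, 14, 42, 63]
Insert 75: [71, 75, 92, 14, 42, 63]
Insert 14: [14, 71, 75, 92, 42, 63]
Insert 42: [14, 42, 71, 75, 92, 63]
Insert 63: [14, 42, 63, 71, 75, 92]

Sorted: [14, 42, 63, 71, 75, 92]


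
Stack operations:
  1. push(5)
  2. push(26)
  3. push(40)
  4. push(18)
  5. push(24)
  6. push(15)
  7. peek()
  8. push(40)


push(5) -> [5]
push(26) -> [5, 26]
push(40) -> [5, 26, 40]
push(18) -> [5, 26, 40, 18]
push(24) -> [5, 26, 40, 18, 24]
push(15) -> [5, 26, 40, 18, 24, 15]
peek()->15
push(40) -> [5, 26, 40, 18, 24, 15, 40]

Final stack: [5, 26, 40, 18, 24, 15, 40]


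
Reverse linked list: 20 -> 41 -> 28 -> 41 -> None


Step 1: curr=20, set curr.next=prev(None) | reversed so far: 20
Step 2: curr=41, set curr.next=prev(20) | reversed so far: 41 -> 20
Step 3: curr=28, set curr.next=prev(41) | reversed so far: 28 -> 41 -> 20
Step 4: curr=41, set curr.next=prev(28) | reversed so far: 41 -> 28 -> 41 -> 20

41 -> 28 -> 41 -> 20 -> None


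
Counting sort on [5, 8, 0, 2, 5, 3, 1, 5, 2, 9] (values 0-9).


Input: [5, 8, 0, 2, 5, 3, 1, 5, 2, 9]
Counts: [1, 1, 2, 1, 0, 3, 0, 0, 1, 1]

Sorted: [0, 1, 2, 2, 3, 5, 5, 5, 8, 9]


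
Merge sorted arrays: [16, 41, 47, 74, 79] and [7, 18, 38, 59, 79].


Take 7 from B
Take 16 from A
Take 18 from B
Take 38 from B
Take 41 from A
Take 47 from A
Take 59 from B
Take 74 from A
Take 79 from A

Merged: [7, 16, 18, 38, 41, 47, 59, 74, 79, 79]


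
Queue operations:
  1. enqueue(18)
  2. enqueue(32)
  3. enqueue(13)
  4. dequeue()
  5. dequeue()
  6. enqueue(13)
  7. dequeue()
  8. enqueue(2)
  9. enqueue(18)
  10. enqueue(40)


enqueue(18) -> [18]
enqueue(32) -> [18, 32]
enqueue(13) -> [18, 32, 13]
dequeue()->18, [32, 13]
dequeue()->32, [13]
enqueue(13) -> [13, 13]
dequeue()->13, [13]
enqueue(2) -> [13, 2]
enqueue(18) -> [13, 2, 18]
enqueue(40) -> [13, 2, 18, 40]

Final queue: [13, 2, 18, 40]


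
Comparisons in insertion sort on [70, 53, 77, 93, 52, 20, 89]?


Algorithm: insertion sort
Input: [70, 53, 77, 93, 52, 20, 89]
Sorted: [20, 52, 53, 70, 77, 89, 93]

14


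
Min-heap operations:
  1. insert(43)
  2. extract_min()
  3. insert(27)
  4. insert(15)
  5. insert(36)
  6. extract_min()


insert(43) -> [43]
extract_min()->43, []
insert(27) -> [27]
insert(15) -> [15, 27]
insert(36) -> [15, 27, 36]
extract_min()->15, [27, 36]

Final heap: [27, 36]


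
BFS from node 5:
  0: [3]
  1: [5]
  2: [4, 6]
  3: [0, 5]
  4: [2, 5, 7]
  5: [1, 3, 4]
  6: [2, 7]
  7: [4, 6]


Visit 5, enqueue [1, 3, 4]
Visit 1, enqueue []
Visit 3, enqueue [0]
Visit 4, enqueue [2, 7]
Visit 0, enqueue []
Visit 2, enqueue [6]
Visit 7, enqueue []
Visit 6, enqueue []

BFS order: [5, 1, 3, 4, 0, 2, 7, 6]


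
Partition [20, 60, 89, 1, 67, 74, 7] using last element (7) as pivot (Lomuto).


Pivot: 7
  1 <= 7: swap -> [1, 60, 89, 20, 67, 74, 7]
Place pivot at 1: [1, 7, 89, 20, 67, 74, 60]

Partitioned: [1, 7, 89, 20, 67, 74, 60]


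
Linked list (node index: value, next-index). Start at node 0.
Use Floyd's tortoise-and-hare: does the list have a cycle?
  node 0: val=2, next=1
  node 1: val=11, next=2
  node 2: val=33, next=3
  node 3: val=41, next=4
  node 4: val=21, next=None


Floyd's tortoise (slow, +1) and hare (fast, +2):
  init: slow=0, fast=0
  step 1: slow=1, fast=2
  step 2: slow=2, fast=4
  step 3: fast -> None, no cycle

Cycle: no


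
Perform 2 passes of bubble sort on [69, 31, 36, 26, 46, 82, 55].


Initial: [69, 31, 36, 26, 46, 82, 55]
Pass 1: [31, 36, 26, 46, 69, 55, 82] (5 swaps)
Pass 2: [31, 26, 36, 46, 55, 69, 82] (2 swaps)

After 2 passes: [31, 26, 36, 46, 55, 69, 82]


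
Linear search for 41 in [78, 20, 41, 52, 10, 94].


i=0: 78!=41
i=1: 20!=41
i=2: 41==41 found!

Found at 2, 3 comps


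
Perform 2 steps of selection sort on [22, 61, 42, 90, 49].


Initial: [22, 61, 42, 90, 49]
Step 1: min=22 at 0
  Swap: [22, 61, 42, 90, 49]
Step 2: min=42 at 2
  Swap: [22, 42, 61, 90, 49]

After 2 steps: [22, 42, 61, 90, 49]


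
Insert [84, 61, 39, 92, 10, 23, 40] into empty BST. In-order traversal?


Insert 84: root
Insert 61: L from 84
Insert 39: L from 84 -> L from 61
Insert 92: R from 84
Insert 10: L from 84 -> L from 61 -> L from 39
Insert 23: L from 84 -> L from 61 -> L from 39 -> R from 10
Insert 40: L from 84 -> L from 61 -> R from 39

In-order: [10, 23, 39, 40, 61, 84, 92]


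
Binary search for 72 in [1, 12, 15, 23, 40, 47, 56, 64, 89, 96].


Step 1: lo=0, hi=9, mid=4, val=40
Step 2: lo=5, hi=9, mid=7, val=64
Step 3: lo=8, hi=9, mid=8, val=89

Not found


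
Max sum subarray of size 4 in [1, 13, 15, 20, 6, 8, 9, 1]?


[0:4]: 49
[1:5]: 54
[2:6]: 49
[3:7]: 43
[4:8]: 24

Max: 54 at [1:5]


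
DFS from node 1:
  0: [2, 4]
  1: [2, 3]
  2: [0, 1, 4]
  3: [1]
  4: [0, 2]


Visit 1, push [3, 2]
Visit 2, push [4, 0]
Visit 0, push [4]
Visit 4, push []
Visit 3, push []

DFS order: [1, 2, 0, 4, 3]


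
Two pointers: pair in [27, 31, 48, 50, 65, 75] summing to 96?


lo=0(27)+hi=5(75)=102
lo=0(27)+hi=4(65)=92
lo=1(31)+hi=4(65)=96

Yes: 31+65=96


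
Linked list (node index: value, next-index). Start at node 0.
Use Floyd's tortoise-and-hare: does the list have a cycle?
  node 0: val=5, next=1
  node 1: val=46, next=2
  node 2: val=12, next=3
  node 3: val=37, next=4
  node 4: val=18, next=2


Floyd's tortoise (slow, +1) and hare (fast, +2):
  init: slow=0, fast=0
  step 1: slow=1, fast=2
  step 2: slow=2, fast=4
  step 3: slow=3, fast=3
  slow == fast at node 3: cycle detected

Cycle: yes


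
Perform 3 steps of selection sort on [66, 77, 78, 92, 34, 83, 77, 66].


Initial: [66, 77, 78, 92, 34, 83, 77, 66]
Step 1: min=34 at 4
  Swap: [34, 77, 78, 92, 66, 83, 77, 66]
Step 2: min=66 at 4
  Swap: [34, 66, 78, 92, 77, 83, 77, 66]
Step 3: min=66 at 7
  Swap: [34, 66, 66, 92, 77, 83, 77, 78]

After 3 steps: [34, 66, 66, 92, 77, 83, 77, 78]


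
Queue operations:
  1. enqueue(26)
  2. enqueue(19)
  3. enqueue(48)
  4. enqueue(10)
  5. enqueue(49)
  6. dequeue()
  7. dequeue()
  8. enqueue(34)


enqueue(26) -> [26]
enqueue(19) -> [26, 19]
enqueue(48) -> [26, 19, 48]
enqueue(10) -> [26, 19, 48, 10]
enqueue(49) -> [26, 19, 48, 10, 49]
dequeue()->26, [19, 48, 10, 49]
dequeue()->19, [48, 10, 49]
enqueue(34) -> [48, 10, 49, 34]

Final queue: [48, 10, 49, 34]


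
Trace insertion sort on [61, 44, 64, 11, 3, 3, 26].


Initial: [61, 44, 64, 11, 3, 3, 26]
Insert 44: [44, 61, 64, 11, 3, 3, 26]
Insert 64: [44, 61, 64, 11, 3, 3, 26]
Insert 11: [11, 44, 61, 64, 3, 3, 26]
Insert 3: [3, 11, 44, 61, 64, 3, 26]
Insert 3: [3, 3, 11, 44, 61, 64, 26]
Insert 26: [3, 3, 11, 26, 44, 61, 64]

Sorted: [3, 3, 11, 26, 44, 61, 64]


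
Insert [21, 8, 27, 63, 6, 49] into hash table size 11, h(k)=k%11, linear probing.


Insert 21: h=10 -> slot 10
Insert 8: h=8 -> slot 8
Insert 27: h=5 -> slot 5
Insert 63: h=8, 1 probes -> slot 9
Insert 6: h=6 -> slot 6
Insert 49: h=5, 2 probes -> slot 7

Table: [None, None, None, None, None, 27, 6, 49, 8, 63, 21]


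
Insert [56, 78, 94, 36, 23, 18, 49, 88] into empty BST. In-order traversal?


Insert 56: root
Insert 78: R from 56
Insert 94: R from 56 -> R from 78
Insert 36: L from 56
Insert 23: L from 56 -> L from 36
Insert 18: L from 56 -> L from 36 -> L from 23
Insert 49: L from 56 -> R from 36
Insert 88: R from 56 -> R from 78 -> L from 94

In-order: [18, 23, 36, 49, 56, 78, 88, 94]


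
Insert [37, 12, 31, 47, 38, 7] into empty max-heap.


Insert 37: [37]
Insert 12: [37, 12]
Insert 31: [37, 12, 31]
Insert 47: [47, 37, 31, 12]
Insert 38: [47, 38, 31, 12, 37]
Insert 7: [47, 38, 31, 12, 37, 7]

Final heap: [47, 38, 31, 12, 37, 7]


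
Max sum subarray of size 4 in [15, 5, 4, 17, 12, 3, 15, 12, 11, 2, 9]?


[0:4]: 41
[1:5]: 38
[2:6]: 36
[3:7]: 47
[4:8]: 42
[5:9]: 41
[6:10]: 40
[7:11]: 34

Max: 47 at [3:7]


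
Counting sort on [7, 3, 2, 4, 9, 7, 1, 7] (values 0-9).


Input: [7, 3, 2, 4, 9, 7, 1, 7]
Counts: [0, 1, 1, 1, 1, 0, 0, 3, 0, 1]

Sorted: [1, 2, 3, 4, 7, 7, 7, 9]


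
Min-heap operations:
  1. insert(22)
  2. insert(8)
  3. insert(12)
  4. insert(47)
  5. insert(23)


insert(22) -> [22]
insert(8) -> [8, 22]
insert(12) -> [8, 22, 12]
insert(47) -> [8, 22, 12, 47]
insert(23) -> [8, 22, 12, 47, 23]

Final heap: [8, 22, 12, 47, 23]


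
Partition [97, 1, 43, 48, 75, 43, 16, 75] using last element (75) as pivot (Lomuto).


Pivot: 75
  1 <= 75: swap -> [1, 97, 43, 48, 75, 43, 16, 75]
  43 <= 75: swap -> [1, 43, 97, 48, 75, 43, 16, 75]
  48 <= 75: swap -> [1, 43, 48, 97, 75, 43, 16, 75]
  75 <= 75: swap -> [1, 43, 48, 75, 97, 43, 16, 75]
  43 <= 75: swap -> [1, 43, 48, 75, 43, 97, 16, 75]
  16 <= 75: swap -> [1, 43, 48, 75, 43, 16, 97, 75]
Place pivot at 6: [1, 43, 48, 75, 43, 16, 75, 97]

Partitioned: [1, 43, 48, 75, 43, 16, 75, 97]


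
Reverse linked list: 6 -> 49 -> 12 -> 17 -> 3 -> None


Step 1: curr=6, set curr.next=prev(None) | reversed so far: 6
Step 2: curr=49, set curr.next=prev(6) | reversed so far: 49 -> 6
Step 3: curr=12, set curr.next=prev(49) | reversed so far: 12 -> 49 -> 6
Step 4: curr=17, set curr.next=prev(12) | reversed so far: 17 -> 12 -> 49 -> 6
Step 5: curr=3, set curr.next=prev(17) | reversed so far: 3 -> 17 -> 12 -> 49 -> 6

3 -> 17 -> 12 -> 49 -> 6 -> None


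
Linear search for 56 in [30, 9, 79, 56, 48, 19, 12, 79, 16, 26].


i=0: 30!=56
i=1: 9!=56
i=2: 79!=56
i=3: 56==56 found!

Found at 3, 4 comps


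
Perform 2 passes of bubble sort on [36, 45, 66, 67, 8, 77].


Initial: [36, 45, 66, 67, 8, 77]
Pass 1: [36, 45, 66, 8, 67, 77] (1 swaps)
Pass 2: [36, 45, 8, 66, 67, 77] (1 swaps)

After 2 passes: [36, 45, 8, 66, 67, 77]


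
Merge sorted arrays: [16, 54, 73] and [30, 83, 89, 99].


Take 16 from A
Take 30 from B
Take 54 from A
Take 73 from A

Merged: [16, 30, 54, 73, 83, 89, 99]


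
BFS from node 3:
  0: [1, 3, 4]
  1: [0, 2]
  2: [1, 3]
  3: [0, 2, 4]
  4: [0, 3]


Visit 3, enqueue [0, 2, 4]
Visit 0, enqueue [1]
Visit 2, enqueue []
Visit 4, enqueue []
Visit 1, enqueue []

BFS order: [3, 0, 2, 4, 1]


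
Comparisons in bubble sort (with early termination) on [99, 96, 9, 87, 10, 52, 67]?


Algorithm: bubble sort (with early termination)
Input: [99, 96, 9, 87, 10, 52, 67]
Sorted: [9, 10, 52, 67, 87, 96, 99]

18


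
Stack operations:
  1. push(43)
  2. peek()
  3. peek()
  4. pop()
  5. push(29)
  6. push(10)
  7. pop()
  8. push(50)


push(43) -> [43]
peek()->43
peek()->43
pop()->43, []
push(29) -> [29]
push(10) -> [29, 10]
pop()->10, [29]
push(50) -> [29, 50]

Final stack: [29, 50]


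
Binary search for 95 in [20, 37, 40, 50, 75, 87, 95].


Step 1: lo=0, hi=6, mid=3, val=50
Step 2: lo=4, hi=6, mid=5, val=87
Step 3: lo=6, hi=6, mid=6, val=95

Found at index 6


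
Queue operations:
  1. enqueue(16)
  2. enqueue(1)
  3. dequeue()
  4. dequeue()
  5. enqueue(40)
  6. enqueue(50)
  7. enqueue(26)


enqueue(16) -> [16]
enqueue(1) -> [16, 1]
dequeue()->16, [1]
dequeue()->1, []
enqueue(40) -> [40]
enqueue(50) -> [40, 50]
enqueue(26) -> [40, 50, 26]

Final queue: [40, 50, 26]


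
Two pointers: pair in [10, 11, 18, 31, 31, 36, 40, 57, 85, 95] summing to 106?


lo=0(10)+hi=9(95)=105
lo=1(11)+hi=9(95)=106

Yes: 11+95=106


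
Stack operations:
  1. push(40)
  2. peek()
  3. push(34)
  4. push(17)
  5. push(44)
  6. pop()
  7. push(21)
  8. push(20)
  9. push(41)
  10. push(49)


push(40) -> [40]
peek()->40
push(34) -> [40, 34]
push(17) -> [40, 34, 17]
push(44) -> [40, 34, 17, 44]
pop()->44, [40, 34, 17]
push(21) -> [40, 34, 17, 21]
push(20) -> [40, 34, 17, 21, 20]
push(41) -> [40, 34, 17, 21, 20, 41]
push(49) -> [40, 34, 17, 21, 20, 41, 49]

Final stack: [40, 34, 17, 21, 20, 41, 49]


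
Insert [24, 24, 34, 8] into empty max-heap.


Insert 24: [24]
Insert 24: [24, 24]
Insert 34: [34, 24, 24]
Insert 8: [34, 24, 24, 8]

Final heap: [34, 24, 24, 8]


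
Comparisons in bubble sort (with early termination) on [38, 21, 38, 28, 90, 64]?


Algorithm: bubble sort (with early termination)
Input: [38, 21, 38, 28, 90, 64]
Sorted: [21, 28, 38, 38, 64, 90]

12
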